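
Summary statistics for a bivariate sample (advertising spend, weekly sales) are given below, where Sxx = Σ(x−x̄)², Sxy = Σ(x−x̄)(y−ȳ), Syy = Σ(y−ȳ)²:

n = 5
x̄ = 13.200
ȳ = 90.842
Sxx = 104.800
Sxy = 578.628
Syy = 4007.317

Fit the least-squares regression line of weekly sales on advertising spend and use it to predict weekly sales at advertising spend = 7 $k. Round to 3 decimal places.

b = Sxy/Sxx = 578.628/104.8 = 5.521260
a = ȳ − b·x̄ = 90.842 − 5.521260·13.2 = 17.961374
ŷ(7) = a + b·7 = 17.961374 + 5.521260·7 = 56.610191

56.610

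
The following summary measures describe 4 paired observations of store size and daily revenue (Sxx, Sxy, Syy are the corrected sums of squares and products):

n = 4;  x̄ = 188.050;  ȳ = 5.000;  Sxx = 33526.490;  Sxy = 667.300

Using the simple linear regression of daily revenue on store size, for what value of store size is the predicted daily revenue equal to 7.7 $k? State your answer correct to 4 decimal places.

b = Sxy/Sxx = 667.3/33526.49 = 0.019904
a = ȳ − b·x̄ = 5 − 0.019904·188.05 = 1.257116
Set a + b·x = 7.7: x = (7.7 − 1.257116) / 0.019904 = 323.703414

323.7034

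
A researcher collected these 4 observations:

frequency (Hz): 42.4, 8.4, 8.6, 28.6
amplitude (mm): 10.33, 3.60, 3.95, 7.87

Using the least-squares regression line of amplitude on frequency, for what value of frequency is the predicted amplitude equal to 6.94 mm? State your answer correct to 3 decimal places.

24.576

n = 4, Σx = 88, Σy = 25.75, Σxy = 727.284, Σx² = 2760.24
Sxx = Σx² − (Σx)²/n = 2760.24 − 1936 = 824.24
Sxy = Σxy − (Σx)(Σy)/n = 727.284 − 566.5 = 160.784
b = Sxy/Sxx = 160.784/824.24 = 0.195069
a = ȳ − b·x̄ = 6.4375 − 0.195069·22 = 2.145973
Set a + b·x = 6.94: x = (6.94 − 2.145973) / 0.195069 = 24.576006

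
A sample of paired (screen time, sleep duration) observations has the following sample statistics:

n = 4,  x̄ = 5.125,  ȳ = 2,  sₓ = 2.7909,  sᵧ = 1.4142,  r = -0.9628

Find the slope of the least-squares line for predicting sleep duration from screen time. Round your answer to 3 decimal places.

-0.488

b = r · sᵧ/sₓ = -0.9628 · 1.4142/2.7909 = -0.487868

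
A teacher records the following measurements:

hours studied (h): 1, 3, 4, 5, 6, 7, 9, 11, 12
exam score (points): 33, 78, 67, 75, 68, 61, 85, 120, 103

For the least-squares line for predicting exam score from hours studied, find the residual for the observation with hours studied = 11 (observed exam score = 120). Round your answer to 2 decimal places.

17.26

n = 9, Σx = 58, Σy = 690, Σxy = 5066, Σx² = 482
Sxx = Σx² − (Σx)²/n = 482 − 373.777778 = 108.222222
Sxy = Σxy − (Σx)(Σy)/n = 5066 − 4446.666667 = 619.333333
b = Sxy/Sxx = 619.333333/108.222222 = 5.722793
a = ȳ − b·x̄ = 76.666667 − 5.722793·6.444444 = 39.786448
ŷ(11) = 39.786448 + 5.722793·11 = 102.737166
residual = y − ŷ = 120 − 102.737166 = 17.262834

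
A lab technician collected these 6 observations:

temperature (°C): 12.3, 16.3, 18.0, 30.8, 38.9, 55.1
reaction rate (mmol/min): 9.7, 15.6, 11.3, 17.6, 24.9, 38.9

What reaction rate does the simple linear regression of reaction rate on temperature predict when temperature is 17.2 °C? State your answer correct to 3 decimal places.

12.384

n = 6, Σx = 171.4, Σy = 118, Σxy = 4231.07, Σx² = 6238.84
Sxx = Σx² − (Σx)²/n = 6238.84 − 4896.326667 = 1342.513333
Sxy = Σxy − (Σx)(Σy)/n = 4231.07 − 3370.866667 = 860.203333
b = Sxy/Sxx = 860.203333/1342.513333 = 0.640741
a = ȳ − b·x̄ = 19.666667 − 0.640741·28.566667 = 1.362832
ŷ(17.2) = a + b·17.2 = 1.362832 + 0.640741·17.2 = 12.383577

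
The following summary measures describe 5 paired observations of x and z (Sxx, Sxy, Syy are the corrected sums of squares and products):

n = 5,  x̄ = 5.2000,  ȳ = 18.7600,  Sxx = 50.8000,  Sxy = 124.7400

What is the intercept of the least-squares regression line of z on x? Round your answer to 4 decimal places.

5.9913

b = Sxy/Sxx = 124.74/50.8 = 2.455512
a = ȳ − b·x̄ = 18.76 − 2.455512·5.2 = 5.991339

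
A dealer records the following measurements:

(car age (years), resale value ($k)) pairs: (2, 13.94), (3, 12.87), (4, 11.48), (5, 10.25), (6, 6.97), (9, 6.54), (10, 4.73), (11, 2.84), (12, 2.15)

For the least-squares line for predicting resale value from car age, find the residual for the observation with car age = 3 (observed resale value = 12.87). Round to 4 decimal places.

0.4050

n = 9, Σx = 62, Σy = 71.77, Σxy = 368.68, Σx² = 536
Sxx = Σx² − (Σx)²/n = 536 − 427.111111 = 108.888889
Sxy = Σxy − (Σx)(Σy)/n = 368.68 − 494.415556 = -125.735556
b = Sxy/Sxx = -125.735556/108.888889 = -1.154714
a = ȳ − b·x̄ = 7.974444 − (-1.154714)·6.888889 = 15.929143
ŷ(3) = 15.929143 + (-1.154714)·3 = 12.465
residual = y − ŷ = 12.87 − 12.465 = 0.405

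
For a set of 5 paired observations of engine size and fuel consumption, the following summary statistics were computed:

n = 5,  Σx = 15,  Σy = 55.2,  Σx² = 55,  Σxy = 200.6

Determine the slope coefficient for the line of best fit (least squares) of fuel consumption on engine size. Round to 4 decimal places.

Sxx = Σx² − (Σx)²/n = 55 − 45 = 10
Sxy = Σxy − (Σx)(Σy)/n = 200.6 − 165.6 = 35
b = Sxy/Sxx = 35/10 = 3.5

3.5000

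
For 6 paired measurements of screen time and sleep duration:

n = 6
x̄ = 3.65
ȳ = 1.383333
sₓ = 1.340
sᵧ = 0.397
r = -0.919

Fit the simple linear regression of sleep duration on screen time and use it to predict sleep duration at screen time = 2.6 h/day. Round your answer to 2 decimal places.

b = r · sᵧ/sₓ = -0.919 · 0.397/1.34 = -0.272271
a = ȳ − b·x̄ = 1.383333 − (-0.272271)·3.65 = 2.377122
ŷ(2.6) = a + b·2.6 = 2.377122 + (-0.272271)·2.6 = 1.669217

1.67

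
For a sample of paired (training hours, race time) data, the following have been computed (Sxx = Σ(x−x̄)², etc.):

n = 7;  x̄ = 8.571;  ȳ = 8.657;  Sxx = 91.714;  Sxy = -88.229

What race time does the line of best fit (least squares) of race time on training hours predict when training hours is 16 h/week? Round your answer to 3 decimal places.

1.510

b = Sxy/Sxx = -88.229/91.714 = -0.962001
a = ȳ − b·x̄ = 8.657 − (-0.962001)·8.571 = 16.902314
ŷ(16) = a + b·16 = 16.902314 + (-0.962001)·16 = 1.510291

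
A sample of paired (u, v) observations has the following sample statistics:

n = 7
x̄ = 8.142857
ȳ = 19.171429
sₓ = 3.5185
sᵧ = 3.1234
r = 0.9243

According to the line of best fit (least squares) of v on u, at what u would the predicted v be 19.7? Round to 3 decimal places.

8.787

b = r · sᵧ/sₓ = 0.9243 · 3.1234/3.5185 = 0.820508
a = ȳ − b·x̄ = 19.171429 − 0.820508·8.142857 = 12.490147
Set a + b·x = 19.7: x = (19.7 − 12.490147) / 0.820508 = 8.787056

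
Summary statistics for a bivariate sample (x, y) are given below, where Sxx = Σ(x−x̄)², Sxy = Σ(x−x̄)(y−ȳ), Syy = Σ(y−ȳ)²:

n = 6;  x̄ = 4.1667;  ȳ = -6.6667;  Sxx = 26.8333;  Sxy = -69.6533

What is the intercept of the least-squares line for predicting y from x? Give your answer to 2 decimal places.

4.15

b = Sxy/Sxx = -69.6533/26.8333 = -2.595778
a = ȳ − b·x̄ = -6.6667 − (-2.595778)·4.1667 = 4.149130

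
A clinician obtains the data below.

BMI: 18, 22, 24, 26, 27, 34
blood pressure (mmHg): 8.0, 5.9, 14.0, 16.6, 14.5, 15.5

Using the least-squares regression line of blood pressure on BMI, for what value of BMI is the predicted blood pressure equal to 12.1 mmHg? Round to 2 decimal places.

24.63

n = 6, Σx = 151, Σy = 74.5, Σxy = 1959.9, Σx² = 3945
Sxx = Σx² − (Σx)²/n = 3945 − 3800.166667 = 144.833333
Sxy = Σxy − (Σx)(Σy)/n = 1959.9 − 1874.916667 = 84.983333
b = Sxy/Sxx = 84.983333/144.833333 = 0.586766
a = ȳ − b·x̄ = 12.416667 − 0.586766·25.166667 = -2.350288
Set a + b·x = 12.1: x = (12.1 − (-2.350288)) / 0.586766 = 24.626986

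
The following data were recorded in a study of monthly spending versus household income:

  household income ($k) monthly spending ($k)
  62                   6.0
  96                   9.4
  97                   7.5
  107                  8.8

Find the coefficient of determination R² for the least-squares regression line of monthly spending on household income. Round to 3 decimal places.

n = 4, Σx = 362, Σy = 31.7, Σxy = 2943.5, Σx² = 33918, Σy² = 258.05
Sxx = Σx² − (Σx)²/n = 33918 − 32761 = 1157
Sxy = Σxy − (Σx)(Σy)/n = 2943.5 − 2868.85 = 74.65
Syy = Σy² − (Σy)²/n = 258.05 − 251.2225 = 6.8275
R² = Sxy²/(Sxx·Syy) = (74.65)²/(1157·6.8275) = 0.705447

0.705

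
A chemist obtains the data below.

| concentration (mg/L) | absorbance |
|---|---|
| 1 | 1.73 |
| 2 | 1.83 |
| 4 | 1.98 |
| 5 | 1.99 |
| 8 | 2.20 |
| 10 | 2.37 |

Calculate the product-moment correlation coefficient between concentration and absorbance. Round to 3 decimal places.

0.995

n = 6, Σx = 30, Σy = 12.1, Σxy = 64.56, Σx² = 210, Σy² = 24.6792
Sxx = Σx² − (Σx)²/n = 210 − 150 = 60
Sxy = Σxy − (Σx)(Σy)/n = 64.56 − 60.5 = 4.06
Syy = Σy² − (Σy)²/n = 24.6792 − 24.401667 = 0.277533
r = Sxy/√(Sxx·Syy) = 4.06/√(16.652) = 4.06/4.080686 = 0.994931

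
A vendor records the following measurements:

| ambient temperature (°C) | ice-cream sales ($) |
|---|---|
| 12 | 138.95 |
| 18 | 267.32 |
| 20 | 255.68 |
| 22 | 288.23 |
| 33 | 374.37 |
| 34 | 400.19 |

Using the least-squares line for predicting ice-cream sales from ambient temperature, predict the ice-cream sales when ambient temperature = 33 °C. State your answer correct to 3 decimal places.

390.218

n = 6, Σx = 139, Σy = 1724.74, Σxy = 43894.49, Σx² = 3597
Sxx = Σx² − (Σx)²/n = 3597 − 3220.166667 = 376.833333
Sxy = Σxy − (Σx)(Σy)/n = 43894.49 − 39956.476667 = 3938.013333
b = Sxy/Sxx = 3938.013333/376.833333 = 10.450279
a = ȳ − b·x̄ = 287.456667 − 10.450279·23.166667 = 45.358545
ŷ(33) = a + b·33 = 45.358545 + 10.450279·33 = 390.217740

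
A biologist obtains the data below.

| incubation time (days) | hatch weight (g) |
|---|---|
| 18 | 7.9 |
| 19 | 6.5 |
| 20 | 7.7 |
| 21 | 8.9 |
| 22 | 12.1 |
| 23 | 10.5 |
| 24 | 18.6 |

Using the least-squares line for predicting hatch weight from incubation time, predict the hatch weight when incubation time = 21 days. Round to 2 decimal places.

10.31

n = 7, Σx = 147, Σy = 72.2, Σxy = 1560.7, Σx² = 3115
Sxx = Σx² − (Σx)²/n = 3115 − 3087 = 28
Sxy = Σxy − (Σx)(Σy)/n = 1560.7 − 1516.2 = 44.5
b = Sxy/Sxx = 44.5/28 = 1.589286
a = ȳ − b·x̄ = 10.314286 − 1.589286·21 = -23.060714
ŷ(21) = a + b·21 = -23.060714 + 1.589286·21 = 10.314286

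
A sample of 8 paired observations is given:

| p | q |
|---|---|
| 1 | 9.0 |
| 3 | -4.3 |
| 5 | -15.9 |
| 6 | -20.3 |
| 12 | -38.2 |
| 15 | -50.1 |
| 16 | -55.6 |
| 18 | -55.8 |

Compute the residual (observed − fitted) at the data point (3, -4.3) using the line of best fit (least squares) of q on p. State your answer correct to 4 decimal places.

0.3297

n = 8, Σx = 76, Σy = -231.2, Σxy = -3309.1, Σx² = 1020
Sxx = Σx² − (Σx)²/n = 1020 − 722 = 298
Sxy = Σxy − (Σx)(Σy)/n = -3309.1 − (-2196.4) = -1112.7
b = Sxy/Sxx = -1112.7/298 = -3.733893
a = ȳ − b·x̄ = -28.9 − (-3.733893)·9.5 = 6.571980
ŷ(3) = 6.571980 + (-3.733893)·3 = -4.629698
residual = y − ŷ = -4.3 − (-4.629698) = 0.329698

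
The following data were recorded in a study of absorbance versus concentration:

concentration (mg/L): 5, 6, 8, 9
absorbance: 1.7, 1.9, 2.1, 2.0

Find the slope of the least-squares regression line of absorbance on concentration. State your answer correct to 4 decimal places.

n = 4, Σx = 28, Σy = 7.7, Σxy = 54.7, Σx² = 206
Sxx = Σx² − (Σx)²/n = 206 − 196 = 10
Sxy = Σxy − (Σx)(Σy)/n = 54.7 − 53.9 = 0.8
b = Sxy/Sxx = 0.8/10 = 0.08

0.0800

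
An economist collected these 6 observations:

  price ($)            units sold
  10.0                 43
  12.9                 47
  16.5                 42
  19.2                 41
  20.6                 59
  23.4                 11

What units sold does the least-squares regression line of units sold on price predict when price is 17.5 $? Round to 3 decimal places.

n = 6, Σx = 102.6, Σy = 243, Σxy = 3989.3, Σx² = 1879.22
Sxx = Σx² − (Σx)²/n = 1879.22 − 1754.46 = 124.76
Sxy = Σxy − (Σx)(Σy)/n = 3989.3 − 4155.3 = -166
b = Sxy/Sxx = -166/124.76 = -1.330555
a = ȳ − b·x̄ = 40.5 − (-1.330555)·17.1 = 63.252485
ŷ(17.5) = a + b·17.5 = 63.252485 + (-1.330555)·17.5 = 39.967778

39.968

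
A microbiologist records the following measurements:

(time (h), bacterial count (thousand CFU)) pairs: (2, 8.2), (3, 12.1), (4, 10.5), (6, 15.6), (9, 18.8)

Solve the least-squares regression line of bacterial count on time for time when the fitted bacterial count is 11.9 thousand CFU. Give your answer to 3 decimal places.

4.012

n = 5, Σx = 24, Σy = 65.2, Σxy = 357.5, Σx² = 146
Sxx = Σx² − (Σx)²/n = 146 − 115.2 = 30.8
Sxy = Σxy − (Σx)(Σy)/n = 357.5 − 312.96 = 44.54
b = Sxy/Sxx = 44.54/30.8 = 1.446104
a = ȳ − b·x̄ = 13.04 − 1.446104·4.8 = 6.098701
Set a + b·x = 11.9: x = (11.9 − 6.098701) / 1.446104 = 4.011675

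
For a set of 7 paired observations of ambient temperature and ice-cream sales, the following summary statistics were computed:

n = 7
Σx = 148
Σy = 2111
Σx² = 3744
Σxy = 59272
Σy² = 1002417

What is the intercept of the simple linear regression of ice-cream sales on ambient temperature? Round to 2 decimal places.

-201.83

Sxx = Σx² − (Σx)²/n = 3744 − 3129.142857 = 614.857143
Sxy = Σxy − (Σx)(Σy)/n = 59272 − 44632.571429 = 14639.428571
b = Sxy/Sxx = 14639.428571/614.857143 = 23.809480
a = ȳ − b·x̄ = 301.571429 − 23.809480·21.142857 = -201.828996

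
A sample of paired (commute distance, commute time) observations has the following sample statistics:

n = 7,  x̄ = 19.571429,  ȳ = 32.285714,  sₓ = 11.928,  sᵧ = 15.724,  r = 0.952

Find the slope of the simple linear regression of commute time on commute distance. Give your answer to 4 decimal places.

b = r · sᵧ/sₓ = 0.952 · 15.724/11.928 = 1.254967

1.2550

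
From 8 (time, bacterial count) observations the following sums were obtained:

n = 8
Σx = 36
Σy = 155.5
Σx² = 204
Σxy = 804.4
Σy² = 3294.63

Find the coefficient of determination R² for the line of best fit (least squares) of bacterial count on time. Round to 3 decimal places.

0.958

Sxx = Σx² − (Σx)²/n = 204 − 162 = 42
Sxy = Σxy − (Σx)(Σy)/n = 804.4 − 699.75 = 104.65
Syy = Σy² − (Σy)²/n = 3294.63 − 3022.53125 = 272.09875
R² = Sxy²/(Sxx·Syy) = (104.65)²/(42·272.09875) = 0.958303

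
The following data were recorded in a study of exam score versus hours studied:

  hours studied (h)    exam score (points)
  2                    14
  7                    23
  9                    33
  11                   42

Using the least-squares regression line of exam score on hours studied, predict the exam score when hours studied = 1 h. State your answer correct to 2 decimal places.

9.01

n = 4, Σx = 29, Σy = 112, Σxy = 948, Σx² = 255
Sxx = Σx² − (Σx)²/n = 255 − 210.25 = 44.75
Sxy = Σxy − (Σx)(Σy)/n = 948 − 812 = 136
b = Sxy/Sxx = 136/44.75 = 3.039106
a = ȳ − b·x̄ = 28 − 3.039106·7.25 = 5.966480
ŷ(1) = a + b·1 = 5.966480 + 3.039106·1 = 9.005587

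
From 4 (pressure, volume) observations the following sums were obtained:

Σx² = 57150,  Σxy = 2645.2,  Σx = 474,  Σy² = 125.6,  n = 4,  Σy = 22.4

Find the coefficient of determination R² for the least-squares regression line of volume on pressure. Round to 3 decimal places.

Sxx = Σx² − (Σx)²/n = 57150 − 56169 = 981
Sxy = Σxy − (Σx)(Σy)/n = 2645.2 − 2654.4 = -9.2
Syy = Σy² − (Σy)²/n = 125.6 − 125.44 = 0.16
R² = Sxy²/(Sxx·Syy) = (-9.2)²/(981·0.16) = 0.539246

0.539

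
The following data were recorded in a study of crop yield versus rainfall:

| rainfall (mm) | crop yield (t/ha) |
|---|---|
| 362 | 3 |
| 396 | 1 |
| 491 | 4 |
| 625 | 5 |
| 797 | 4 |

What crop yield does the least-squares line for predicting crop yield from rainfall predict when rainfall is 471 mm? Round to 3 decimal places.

3.065

n = 5, Σx = 2671, Σy = 17, Σxy = 9759, Σx² = 1554775
Sxx = Σx² − (Σx)²/n = 1554775 − 1426848.2 = 127926.8
Sxy = Σxy − (Σx)(Σy)/n = 9759 − 9081.4 = 677.6
b = Sxy/Sxx = 677.6/127926.8 = 0.005297
a = ȳ − b·x̄ = 3.4 − 0.005297·534.2 = 0.570461
ŷ(471) = a + b·471 = 0.570461 + 0.005297·471 = 3.065244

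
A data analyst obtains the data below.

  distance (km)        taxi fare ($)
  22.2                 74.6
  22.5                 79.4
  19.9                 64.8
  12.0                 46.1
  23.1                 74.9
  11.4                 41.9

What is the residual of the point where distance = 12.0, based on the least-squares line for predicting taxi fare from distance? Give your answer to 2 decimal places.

1.54

n = 6, Σx = 111.1, Σy = 381.7, Σxy = 7493.19, Σx² = 2202.67
Sxx = Σx² − (Σx)²/n = 2202.67 − 2057.201667 = 145.468333
Sxy = Σxy − (Σx)(Σy)/n = 7493.19 − 7067.811667 = 425.378333
b = Sxy/Sxx = 425.378333/145.468333 = 2.924199
a = ȳ − b·x̄ = 63.616667 − 2.924199·18.516667 = 9.470251
ŷ(12.0) = 9.470251 + 2.924199·12 = 44.560637
residual = y − ŷ = 46.1 − 44.560637 = 1.539363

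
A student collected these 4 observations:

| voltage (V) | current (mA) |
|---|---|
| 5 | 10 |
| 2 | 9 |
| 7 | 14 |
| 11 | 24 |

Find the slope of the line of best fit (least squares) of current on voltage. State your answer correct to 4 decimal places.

n = 4, Σx = 25, Σy = 57, Σxy = 430, Σx² = 199
Sxx = Σx² − (Σx)²/n = 199 − 156.25 = 42.75
Sxy = Σxy − (Σx)(Σy)/n = 430 − 356.25 = 73.75
b = Sxy/Sxx = 73.75/42.75 = 1.725146

1.7251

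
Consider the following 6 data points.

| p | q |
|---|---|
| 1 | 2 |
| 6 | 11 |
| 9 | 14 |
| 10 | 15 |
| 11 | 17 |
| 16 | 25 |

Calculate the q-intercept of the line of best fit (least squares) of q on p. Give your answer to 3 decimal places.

n = 6, Σx = 53, Σy = 84, Σxy = 931, Σx² = 595
Sxx = Σx² − (Σx)²/n = 595 − 468.166667 = 126.833333
Sxy = Σxy − (Σx)(Σy)/n = 931 − 742 = 189
b = Sxy/Sxx = 189/126.833333 = 1.490145
a = ȳ − b·x̄ = 14 − 1.490145·8.833333 = 0.837057

0.837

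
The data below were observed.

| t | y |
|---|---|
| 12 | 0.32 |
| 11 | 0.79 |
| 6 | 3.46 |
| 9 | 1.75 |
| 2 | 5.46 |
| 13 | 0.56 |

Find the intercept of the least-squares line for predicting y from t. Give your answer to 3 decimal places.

6.305

n = 6, Σx = 53, Σy = 12.34, Σxy = 67.24, Σx² = 555
Sxx = Σx² − (Σx)²/n = 555 − 468.166667 = 86.833333
Sxy = Σxy − (Σx)(Σy)/n = 67.24 − 109.003333 = -41.763333
b = Sxy/Sxx = -41.763333/86.833333 = -0.480960
a = ȳ − b·x̄ = 2.056667 − (-0.480960)·8.833333 = 6.305144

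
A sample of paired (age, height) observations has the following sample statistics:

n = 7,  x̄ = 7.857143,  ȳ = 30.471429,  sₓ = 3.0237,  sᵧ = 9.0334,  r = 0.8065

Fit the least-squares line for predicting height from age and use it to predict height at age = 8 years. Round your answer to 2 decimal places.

b = r · sᵧ/sₓ = 0.8065 · 9.0334/3.0237 = 2.409444
a = ȳ − b·x̄ = 30.471429 − 2.409444·7.857143 = 11.540080
ŷ(8) = a + b·8 = 11.540080 + 2.409444·8 = 30.815635

30.82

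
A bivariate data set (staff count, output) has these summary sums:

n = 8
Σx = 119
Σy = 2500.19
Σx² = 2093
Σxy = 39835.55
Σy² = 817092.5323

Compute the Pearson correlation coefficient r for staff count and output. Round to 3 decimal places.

0.779

Sxx = Σx² − (Σx)²/n = 2093 − 1770.125 = 322.875
Sxy = Σxy − (Σx)(Σy)/n = 39835.55 − 37190.32625 = 2645.22375
Syy = Σy² − (Σy)²/n = 817092.5323 − 781368.754513 = 35723.777788
r = Sxy/√(Sxx·Syy) = 2645.22375/√(11534314.753139) = 2645.22375/3396.220657 = 0.778873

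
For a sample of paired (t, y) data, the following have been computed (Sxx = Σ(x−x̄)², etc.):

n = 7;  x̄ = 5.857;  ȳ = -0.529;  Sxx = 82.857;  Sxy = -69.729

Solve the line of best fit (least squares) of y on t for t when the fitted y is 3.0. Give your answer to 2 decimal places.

1.66

b = Sxy/Sxx = -69.729/82.857 = -0.841558
a = ȳ − b·x̄ = -0.529 − (-0.841558)·5.857 = 4.400007
Set a + b·x = 3.0: x = (3.0 − 4.400007) / (-0.841558) = 1.663589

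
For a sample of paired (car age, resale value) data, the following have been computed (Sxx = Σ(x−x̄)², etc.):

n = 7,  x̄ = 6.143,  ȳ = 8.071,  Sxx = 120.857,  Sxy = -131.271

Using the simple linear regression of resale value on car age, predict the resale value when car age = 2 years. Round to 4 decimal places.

12.5710

b = Sxy/Sxx = -131.271/120.857 = -1.086168
a = ȳ − b·x̄ = 8.071 − (-1.086168)·6.143 = 14.743330
ŷ(2) = a + b·2 = 14.743330 + (-1.086168)·2 = 12.570994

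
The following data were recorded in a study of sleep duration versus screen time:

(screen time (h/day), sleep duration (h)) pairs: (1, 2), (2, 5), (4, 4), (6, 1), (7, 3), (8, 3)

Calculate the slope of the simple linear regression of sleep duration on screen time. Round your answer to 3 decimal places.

n = 6, Σx = 28, Σy = 18, Σxy = 79, Σx² = 170
Sxx = Σx² − (Σx)²/n = 170 − 130.666667 = 39.333333
Sxy = Σxy − (Σx)(Σy)/n = 79 − 84 = -5
b = Sxy/Sxx = -5/39.333333 = -0.127119

-0.127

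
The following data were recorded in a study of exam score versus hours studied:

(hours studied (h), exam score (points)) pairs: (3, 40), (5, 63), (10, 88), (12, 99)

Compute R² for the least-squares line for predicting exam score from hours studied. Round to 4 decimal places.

0.9717

n = 4, Σx = 30, Σy = 290, Σxy = 2503, Σx² = 278, Σy² = 23114
Sxx = Σx² − (Σx)²/n = 278 − 225 = 53
Sxy = Σxy − (Σx)(Σy)/n = 2503 − 2175 = 328
Syy = Σy² − (Σy)²/n = 23114 − 21025 = 2089
R² = Sxy²/(Sxx·Syy) = (328)²/(53·2089) = 0.971703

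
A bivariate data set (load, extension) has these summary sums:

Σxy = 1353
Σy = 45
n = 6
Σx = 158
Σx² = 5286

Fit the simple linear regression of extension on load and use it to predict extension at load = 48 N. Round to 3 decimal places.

Sxx = Σx² − (Σx)²/n = 5286 − 4160.666667 = 1125.333333
Sxy = Σxy − (Σx)(Σy)/n = 1353 − 1185 = 168
b = Sxy/Sxx = 168/1125.333333 = 0.149289
a = ȳ − b·x̄ = 7.5 − 0.149289·26.333333 = 3.568720
ŷ(48) = a + b·48 = 3.568720 + 0.149289·48 = 10.734597

10.735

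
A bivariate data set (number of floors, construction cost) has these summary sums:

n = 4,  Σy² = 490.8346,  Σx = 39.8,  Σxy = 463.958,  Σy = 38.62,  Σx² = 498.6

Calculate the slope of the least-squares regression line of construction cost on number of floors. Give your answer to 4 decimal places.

0.7768

Sxx = Σx² − (Σx)²/n = 498.6 − 396.01 = 102.59
Sxy = Σxy − (Σx)(Σy)/n = 463.958 − 384.269 = 79.689
b = Sxy/Sxx = 79.689/102.59 = 0.776772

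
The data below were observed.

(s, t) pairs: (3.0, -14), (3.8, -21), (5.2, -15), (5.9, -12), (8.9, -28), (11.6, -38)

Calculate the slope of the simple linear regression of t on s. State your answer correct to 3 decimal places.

n = 6, Σx = 38.4, Σy = -128, Σxy = -960.6, Σx² = 299.06
Sxx = Σx² − (Σx)²/n = 299.06 − 245.76 = 53.3
Sxy = Σxy − (Σx)(Σy)/n = -960.6 − (-819.2) = -141.4
b = Sxy/Sxx = -141.4/53.3 = -2.652908

-2.653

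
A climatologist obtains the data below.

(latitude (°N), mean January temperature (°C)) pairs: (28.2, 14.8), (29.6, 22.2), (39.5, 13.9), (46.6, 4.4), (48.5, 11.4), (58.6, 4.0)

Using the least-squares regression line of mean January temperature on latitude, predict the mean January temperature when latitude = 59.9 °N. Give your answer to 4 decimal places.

2.8255

n = 6, Σx = 251, Σy = 70.7, Σxy = 2615.87, Σx² = 11189.42
Sxx = Σx² − (Σx)²/n = 11189.42 − 10500.166667 = 689.253333
Sxy = Σxy − (Σx)(Σy)/n = 2615.87 − 2957.616667 = -341.746667
b = Sxy/Sxx = -341.746667/689.253333 = -0.495822
a = ȳ − b·x̄ = 11.783333 − (-0.495822)·41.833333 = 32.525202
ŷ(59.9) = a + b·59.9 = 32.525202 + (-0.495822)·59.9 = 2.825490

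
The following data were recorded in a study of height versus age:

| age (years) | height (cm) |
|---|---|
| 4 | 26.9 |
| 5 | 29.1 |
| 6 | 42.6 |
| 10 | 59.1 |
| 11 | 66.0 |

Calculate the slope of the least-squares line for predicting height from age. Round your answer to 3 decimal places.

n = 5, Σx = 36, Σy = 223.7, Σxy = 1825.7, Σx² = 298
Sxx = Σx² − (Σx)²/n = 298 − 259.2 = 38.8
Sxy = Σxy − (Σx)(Σy)/n = 1825.7 − 1610.64 = 215.06
b = Sxy/Sxx = 215.06/38.8 = 5.542784

5.543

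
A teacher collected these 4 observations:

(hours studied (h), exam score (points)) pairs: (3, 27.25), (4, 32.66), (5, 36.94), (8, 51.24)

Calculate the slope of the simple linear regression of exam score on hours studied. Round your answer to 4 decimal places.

4.7543

n = 4, Σx = 20, Σy = 148.09, Σxy = 807.01, Σx² = 114
Sxx = Σx² − (Σx)²/n = 114 − 100 = 14
Sxy = Σxy − (Σx)(Σy)/n = 807.01 − 740.45 = 66.56
b = Sxy/Sxx = 66.56/14 = 4.754286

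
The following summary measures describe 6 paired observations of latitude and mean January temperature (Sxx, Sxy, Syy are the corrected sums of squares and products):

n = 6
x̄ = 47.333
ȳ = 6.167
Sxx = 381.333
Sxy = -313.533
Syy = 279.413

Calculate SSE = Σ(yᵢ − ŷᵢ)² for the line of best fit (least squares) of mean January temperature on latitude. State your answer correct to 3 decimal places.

b = Sxy/Sxx = -313.533/381.333 = -0.822203
SSE = Syy − b·Sxy = 279.413 − (-0.822203)·(-313.533) = 21.625339

21.625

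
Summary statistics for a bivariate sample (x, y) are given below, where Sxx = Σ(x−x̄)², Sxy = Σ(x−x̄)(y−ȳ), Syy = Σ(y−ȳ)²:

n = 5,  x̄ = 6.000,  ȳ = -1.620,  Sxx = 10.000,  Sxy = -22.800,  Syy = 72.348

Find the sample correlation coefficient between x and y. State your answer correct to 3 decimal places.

-0.848

r = Sxy/√(Sxx·Syy) = -22.8/√(723.48) = -22.8/26.897584 = -0.847660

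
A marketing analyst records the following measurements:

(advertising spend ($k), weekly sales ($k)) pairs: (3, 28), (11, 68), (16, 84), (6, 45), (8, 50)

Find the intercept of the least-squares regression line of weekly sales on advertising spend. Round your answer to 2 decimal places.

n = 5, Σx = 44, Σy = 275, Σxy = 2846, Σx² = 486
Sxx = Σx² − (Σx)²/n = 486 − 387.2 = 98.8
Sxy = Σxy − (Σx)(Σy)/n = 2846 − 2420 = 426
b = Sxy/Sxx = 426/98.8 = 4.311741
a = ȳ − b·x̄ = 55 − 4.311741·8.8 = 17.056680

17.06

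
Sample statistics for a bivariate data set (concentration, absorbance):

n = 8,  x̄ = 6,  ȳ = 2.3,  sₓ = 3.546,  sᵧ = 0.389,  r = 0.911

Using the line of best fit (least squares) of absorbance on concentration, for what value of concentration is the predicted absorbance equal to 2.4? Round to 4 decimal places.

b = r · sᵧ/sₓ = 0.911 · 0.389/3.546 = 0.099938
a = ȳ − b·x̄ = 2.3 − 0.099938·6 = 1.700374
Set a + b·x = 2.4: x = (2.4 − 1.700374) / 0.099938 = 7.000624

7.0006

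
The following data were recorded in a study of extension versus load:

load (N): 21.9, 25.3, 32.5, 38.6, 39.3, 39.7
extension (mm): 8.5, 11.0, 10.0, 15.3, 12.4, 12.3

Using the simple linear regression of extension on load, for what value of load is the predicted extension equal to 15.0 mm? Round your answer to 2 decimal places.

n = 6, Σx = 197.3, Σy = 69.5, Σxy = 2355.66, Σx² = 6786.49
Sxx = Σx² − (Σx)²/n = 6786.49 − 6487.881667 = 298.608333
Sxy = Σxy − (Σx)(Σy)/n = 2355.66 − 2285.391667 = 70.268333
b = Sxy/Sxx = 70.268333/298.608333 = 0.235319
a = ȳ − b·x̄ = 11.583333 − 0.235319·32.883333 = 3.845247
Set a + b·x = 15.0: x = (15.0 − 3.845247) / 0.235319 = 47.402607

47.40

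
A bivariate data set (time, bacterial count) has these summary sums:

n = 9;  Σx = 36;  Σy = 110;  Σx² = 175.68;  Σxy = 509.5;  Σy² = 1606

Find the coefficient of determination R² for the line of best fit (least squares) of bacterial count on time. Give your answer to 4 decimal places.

Sxx = Σx² − (Σx)²/n = 175.68 − 144 = 31.68
Sxy = Σxy − (Σx)(Σy)/n = 509.5 − 440 = 69.5
Syy = Σy² − (Σy)²/n = 1606 − 1344.444444 = 261.555556
R² = Sxy²/(Sxx·Syy) = (69.5)²/(31.68·261.555556) = 0.582935

0.5829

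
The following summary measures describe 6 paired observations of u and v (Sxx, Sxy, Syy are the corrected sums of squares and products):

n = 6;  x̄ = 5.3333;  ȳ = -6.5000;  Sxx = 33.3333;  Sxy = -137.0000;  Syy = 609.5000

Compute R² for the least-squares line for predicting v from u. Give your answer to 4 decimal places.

0.9238

R² = Sxy²/(Sxx·Syy) = (-137)²/(33.3333·609.5) = 0.923824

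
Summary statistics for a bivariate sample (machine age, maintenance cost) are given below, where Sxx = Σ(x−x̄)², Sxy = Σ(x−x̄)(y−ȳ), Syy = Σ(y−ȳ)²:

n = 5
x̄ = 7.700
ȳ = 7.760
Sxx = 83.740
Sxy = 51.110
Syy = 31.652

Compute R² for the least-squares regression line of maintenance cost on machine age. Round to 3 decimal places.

0.986

R² = Sxy²/(Sxx·Syy) = (51.11)²/(83.74·31.652) = 0.985548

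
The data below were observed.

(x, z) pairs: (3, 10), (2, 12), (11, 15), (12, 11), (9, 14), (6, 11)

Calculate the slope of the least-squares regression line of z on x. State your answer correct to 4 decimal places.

n = 6, Σx = 43, Σy = 73, Σxy = 543, Σx² = 395
Sxx = Σx² − (Σx)²/n = 395 − 308.166667 = 86.833333
Sxy = Σxy − (Σx)(Σy)/n = 543 − 523.166667 = 19.833333
b = Sxy/Sxx = 19.833333/86.833333 = 0.228407

0.2284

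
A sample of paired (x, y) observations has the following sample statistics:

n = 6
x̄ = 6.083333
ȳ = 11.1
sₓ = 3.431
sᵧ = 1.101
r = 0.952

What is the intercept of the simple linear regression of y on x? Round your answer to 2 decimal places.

9.24

b = r · sᵧ/sₓ = 0.952 · 1.101/3.431 = 0.305495
a = ȳ − b·x̄ = 11.1 − 0.305495·6.083333 = 9.241575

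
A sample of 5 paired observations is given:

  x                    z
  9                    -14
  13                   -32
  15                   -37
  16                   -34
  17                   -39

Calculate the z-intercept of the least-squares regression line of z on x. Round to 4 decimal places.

10.8000

n = 5, Σx = 70, Σy = -156, Σxy = -2304, Σx² = 1020
Sxx = Σx² − (Σx)²/n = 1020 − 980 = 40
Sxy = Σxy − (Σx)(Σy)/n = -2304 − (-2184) = -120
b = Sxy/Sxx = -120/40 = -3
a = ȳ − b·x̄ = -31.2 − (-3)·14 = 10.8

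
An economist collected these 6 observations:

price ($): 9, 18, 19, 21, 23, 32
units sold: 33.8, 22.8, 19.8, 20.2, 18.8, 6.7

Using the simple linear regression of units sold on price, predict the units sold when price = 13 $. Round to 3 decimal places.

n = 6, Σx = 122, Σy = 122.1, Σxy = 2161.8, Σx² = 2760
Sxx = Σx² − (Σx)²/n = 2760 − 2480.666667 = 279.333333
Sxy = Σxy − (Σx)(Σy)/n = 2161.8 − 2482.7 = -320.9
b = Sxy/Sxx = -320.9/279.333333 = -1.148807
a = ȳ − b·x̄ = 20.35 − (-1.148807)·20.333333 = 43.709069
ŷ(13) = a + b·13 = 43.709069 + (-1.148807)·13 = 28.774582

28.775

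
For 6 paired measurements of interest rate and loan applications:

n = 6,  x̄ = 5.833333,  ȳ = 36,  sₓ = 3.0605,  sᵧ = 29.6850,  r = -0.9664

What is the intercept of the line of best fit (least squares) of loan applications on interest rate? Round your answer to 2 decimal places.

90.68

b = r · sᵧ/sₓ = -0.9664 · 29.685/3.0605 = -9.373496
a = ȳ − b·x̄ = 36 − (-9.373496)·5.833333 = 90.678723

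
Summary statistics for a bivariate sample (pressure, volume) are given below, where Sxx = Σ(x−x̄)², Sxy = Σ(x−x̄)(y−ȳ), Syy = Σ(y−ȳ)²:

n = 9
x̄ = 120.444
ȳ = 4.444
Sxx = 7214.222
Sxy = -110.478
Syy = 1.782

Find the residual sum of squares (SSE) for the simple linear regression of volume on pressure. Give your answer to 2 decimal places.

b = Sxy/Sxx = -110.478/7214.222 = -0.015314
SSE = Syy − b·Sxy = 1.782 − (-0.015314)·(-110.478) = 0.090149

0.09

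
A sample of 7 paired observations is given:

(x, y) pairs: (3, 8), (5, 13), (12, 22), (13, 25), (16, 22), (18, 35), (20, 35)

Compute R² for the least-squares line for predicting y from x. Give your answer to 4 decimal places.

0.9073

n = 7, Σx = 87, Σy = 160, Σxy = 2360, Σx² = 1327, Σy² = 4276
Sxx = Σx² − (Σx)²/n = 1327 − 1081.285714 = 245.714286
Sxy = Σxy − (Σx)(Σy)/n = 2360 − 1988.571429 = 371.428571
Syy = Σy² − (Σy)²/n = 4276 − 3657.142857 = 618.857143
R² = Sxy²/(Sxx·Syy) = (371.428571)²/(245.714286·618.857143) = 0.907256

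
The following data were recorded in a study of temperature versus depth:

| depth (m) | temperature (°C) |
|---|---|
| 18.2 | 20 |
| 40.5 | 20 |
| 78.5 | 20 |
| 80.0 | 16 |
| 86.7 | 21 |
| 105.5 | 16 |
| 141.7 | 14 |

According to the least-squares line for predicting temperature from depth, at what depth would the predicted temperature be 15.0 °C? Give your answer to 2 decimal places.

143.10

n = 7, Σx = 551.1, Σy = 127, Σxy = 9516.5, Σx² = 53259.77
Sxx = Σx² − (Σx)²/n = 53259.77 − 43387.315714 = 9872.454286
Sxy = Σxy − (Σx)(Σy)/n = 9516.5 − 9998.528571 = -482.028571
b = Sxy/Sxx = -482.028571/9872.454286 = -0.048826
a = ȳ − b·x̄ = 18.142857 − (-0.048826)·78.728571 = 21.986827
Set a + b·x = 15.0: x = (15.0 − 21.986827) / (-0.048826) = 143.097605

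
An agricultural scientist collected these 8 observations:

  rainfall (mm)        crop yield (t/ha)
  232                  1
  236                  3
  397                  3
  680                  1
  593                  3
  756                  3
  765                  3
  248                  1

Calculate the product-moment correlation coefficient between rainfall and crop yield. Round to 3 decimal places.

n = 8, Σx = 3907, Σy = 18, Σxy = 9401, Σx² = 2299443, Σy² = 48
Sxx = Σx² − (Σx)²/n = 2299443 − 1908081.125 = 391361.875
Sxy = Σxy − (Σx)(Σy)/n = 9401 − 8790.75 = 610.25
Syy = Σy² − (Σy)²/n = 48 − 40.5 = 7.5
r = Sxy/√(Sxx·Syy) = 610.25/√(2935214.0625) = 610.25/1713.246644 = 0.356195

0.356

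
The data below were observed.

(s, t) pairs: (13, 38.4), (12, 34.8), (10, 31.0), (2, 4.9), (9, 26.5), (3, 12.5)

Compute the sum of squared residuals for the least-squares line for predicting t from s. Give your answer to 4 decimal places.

n = 6, Σx = 49, Σy = 148.1, Σxy = 1512.6, Σx² = 507, Σy² = 4529.11
Sxx = Σx² − (Σx)²/n = 507 − 400.166667 = 106.833333
Sxy = Σxy − (Σx)(Σy)/n = 1512.6 − 1209.483333 = 303.116667
Syy = Σy² − (Σy)²/n = 4529.11 − 3655.601667 = 873.508333
b = Sxy/Sxx = 303.116667/106.833333 = 2.837285
SSE = Syy − b·Sxy = 873.508333 − 2.837285·303.116667 = 13.479813

13.4798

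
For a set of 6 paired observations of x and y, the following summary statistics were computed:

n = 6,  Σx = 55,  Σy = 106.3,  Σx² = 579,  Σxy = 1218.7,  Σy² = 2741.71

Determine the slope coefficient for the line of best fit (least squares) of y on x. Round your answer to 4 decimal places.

3.2644

Sxx = Σx² − (Σx)²/n = 579 − 504.166667 = 74.833333
Sxy = Σxy − (Σx)(Σy)/n = 1218.7 − 974.416667 = 244.283333
b = Sxy/Sxx = 244.283333/74.833333 = 3.264365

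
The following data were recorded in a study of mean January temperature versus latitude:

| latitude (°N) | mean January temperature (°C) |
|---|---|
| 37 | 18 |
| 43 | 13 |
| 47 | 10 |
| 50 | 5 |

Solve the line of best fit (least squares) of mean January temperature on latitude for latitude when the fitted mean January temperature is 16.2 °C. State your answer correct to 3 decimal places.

39.329

n = 4, Σx = 177, Σy = 46, Σxy = 1945, Σx² = 7927
Sxx = Σx² − (Σx)²/n = 7927 − 7832.25 = 94.75
Sxy = Σxy − (Σx)(Σy)/n = 1945 − 2035.5 = -90.5
b = Sxy/Sxx = -90.5/94.75 = -0.955145
a = ȳ − b·x̄ = 11.5 − (-0.955145)·44.25 = 53.765172
Set a + b·x = 16.2: x = (16.2 − 53.765172) / (-0.955145) = 39.329282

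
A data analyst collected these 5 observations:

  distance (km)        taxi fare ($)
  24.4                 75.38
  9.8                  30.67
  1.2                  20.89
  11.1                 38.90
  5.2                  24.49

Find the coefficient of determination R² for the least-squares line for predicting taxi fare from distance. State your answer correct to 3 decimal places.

0.961

n = 5, Σx = 51.7, Σy = 190.33, Σxy = 2724.044, Σx² = 843.09, Σy² = 9172.1555
Sxx = Σx² − (Σx)²/n = 843.09 − 534.578 = 308.512
Sxy = Σxy − (Σx)(Σy)/n = 2724.044 − 1968.0122 = 756.0318
Syy = Σy² − (Σy)²/n = 9172.1555 − 7245.10178 = 1927.05372
R² = Sxy²/(Sxx·Syy) = (756.0318)²/(308.512·1927.05372) = 0.961422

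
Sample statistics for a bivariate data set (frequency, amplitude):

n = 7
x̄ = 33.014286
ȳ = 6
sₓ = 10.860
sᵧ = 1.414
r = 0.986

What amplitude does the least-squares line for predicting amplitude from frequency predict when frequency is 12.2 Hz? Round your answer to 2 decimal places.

b = r · sᵧ/sₓ = 0.986 · 1.414/10.86 = 0.128380
a = ȳ − b·x̄ = 6 − 0.128380·33.014286 = 1.761634
ŷ(12.2) = a + b·12.2 = 1.761634 + 0.128380·12.2 = 3.327867

3.33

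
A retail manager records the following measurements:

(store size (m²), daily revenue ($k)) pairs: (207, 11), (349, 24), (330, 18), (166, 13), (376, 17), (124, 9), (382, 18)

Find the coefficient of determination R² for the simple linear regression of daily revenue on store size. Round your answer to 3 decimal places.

0.697

n = 7, Σx = 1934, Σy = 110, Σxy = 33135, Σx² = 603782, Σy² = 1884
Sxx = Σx² − (Σx)²/n = 603782 − 534336.571429 = 69445.428571
Sxy = Σxy − (Σx)(Σy)/n = 33135 − 30391.428571 = 2743.571429
Syy = Σy² − (Σy)²/n = 1884 − 1728.571429 = 155.428571
R² = Sxy²/(Sxx·Syy) = (2743.571429)²/(69445.428571·155.428571) = 0.697362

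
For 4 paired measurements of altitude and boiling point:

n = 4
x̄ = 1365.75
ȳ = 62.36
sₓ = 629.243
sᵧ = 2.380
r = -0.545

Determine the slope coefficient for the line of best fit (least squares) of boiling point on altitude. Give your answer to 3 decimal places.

b = r · sᵧ/sₓ = -0.545 · 2.38/629.243 = -0.002061

-0.002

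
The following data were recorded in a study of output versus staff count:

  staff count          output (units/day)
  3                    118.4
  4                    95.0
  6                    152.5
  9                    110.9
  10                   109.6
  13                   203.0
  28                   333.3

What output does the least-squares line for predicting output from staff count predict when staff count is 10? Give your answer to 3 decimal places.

156.426

n = 7, Σx = 73, Σy = 1122.7, Σxy = 15715.7, Σx² = 1195
Sxx = Σx² − (Σx)²/n = 1195 − 761.285714 = 433.714286
Sxy = Σxy − (Σx)(Σy)/n = 15715.7 − 11708.157143 = 4007.542857
b = Sxy/Sxx = 4007.542857/433.714286 = 9.240053
a = ȳ − b·x̄ = 160.385714 − 9.240053·10.428571 = 64.025165
ŷ(10) = a + b·10 = 64.025165 + 9.240053·10 = 156.425692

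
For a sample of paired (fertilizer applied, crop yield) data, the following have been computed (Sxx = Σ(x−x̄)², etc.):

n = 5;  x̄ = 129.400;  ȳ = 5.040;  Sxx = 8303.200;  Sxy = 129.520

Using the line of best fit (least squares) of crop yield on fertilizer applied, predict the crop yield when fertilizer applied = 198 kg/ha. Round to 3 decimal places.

b = Sxy/Sxx = 129.52/8303.2 = 0.015599
a = ȳ − b·x̄ = 5.04 − 0.015599·129.4 = 3.021515
ŷ(198) = a + b·198 = 3.021515 + 0.015599·198 = 6.110078

6.110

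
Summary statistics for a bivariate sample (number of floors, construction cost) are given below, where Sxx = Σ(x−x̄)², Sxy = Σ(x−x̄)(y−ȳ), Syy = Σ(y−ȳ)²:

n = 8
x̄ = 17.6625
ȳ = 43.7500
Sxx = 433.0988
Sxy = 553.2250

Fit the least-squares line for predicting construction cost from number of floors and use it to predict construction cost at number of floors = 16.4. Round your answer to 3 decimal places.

b = Sxy/Sxx = 553.225/433.0988 = 1.277364
a = ȳ − b·x̄ = 43.75 − 1.277364·17.6625 = 21.188551
ŷ(16.4) = a + b·16.4 = 21.188551 + 1.277364·16.4 = 42.137327

42.137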